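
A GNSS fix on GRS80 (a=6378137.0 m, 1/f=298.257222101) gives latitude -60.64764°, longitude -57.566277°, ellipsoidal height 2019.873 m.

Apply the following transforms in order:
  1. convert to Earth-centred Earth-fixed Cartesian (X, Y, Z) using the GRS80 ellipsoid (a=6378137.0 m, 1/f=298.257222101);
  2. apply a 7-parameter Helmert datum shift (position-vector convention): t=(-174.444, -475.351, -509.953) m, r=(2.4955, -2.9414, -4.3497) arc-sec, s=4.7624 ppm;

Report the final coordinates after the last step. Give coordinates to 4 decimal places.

X=1681446.4134 m, Y=-2646773.6835 m, Z=-5538507.4105 m

start: φ=-60.647640°, λ=-57.566277°, h=2019.873 m
→ ECEF (a=6378137.000, f=1/298.257222101): X=1681589.6812, Y=-2646317.2697, Z=-5537963.0469
→ Helmert 7p (PV): X=1681446.4134, Y=-2646773.6835, Z=-5538507.4105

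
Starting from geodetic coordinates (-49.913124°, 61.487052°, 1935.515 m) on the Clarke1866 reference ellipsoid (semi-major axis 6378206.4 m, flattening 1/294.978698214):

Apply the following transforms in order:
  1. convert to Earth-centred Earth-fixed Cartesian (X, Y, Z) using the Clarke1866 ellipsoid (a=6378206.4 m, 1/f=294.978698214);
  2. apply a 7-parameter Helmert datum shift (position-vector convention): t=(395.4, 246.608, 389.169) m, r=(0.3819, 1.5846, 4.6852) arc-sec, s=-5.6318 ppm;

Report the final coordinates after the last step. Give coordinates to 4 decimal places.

start: φ=-49.913124°, λ=61.487052°, h=1935.515 m
→ ECEF (a=6378206.400, f=1/294.978698214): X=1965109.6318, Y=3617332.0413, Z=-4857848.5924
→ Helmert 7p (PV): X=1965374.4798, Y=3617611.9077, Z=-4857440.4641

X=1965374.4798 m, Y=3617611.9077 m, Z=-4857440.4641 m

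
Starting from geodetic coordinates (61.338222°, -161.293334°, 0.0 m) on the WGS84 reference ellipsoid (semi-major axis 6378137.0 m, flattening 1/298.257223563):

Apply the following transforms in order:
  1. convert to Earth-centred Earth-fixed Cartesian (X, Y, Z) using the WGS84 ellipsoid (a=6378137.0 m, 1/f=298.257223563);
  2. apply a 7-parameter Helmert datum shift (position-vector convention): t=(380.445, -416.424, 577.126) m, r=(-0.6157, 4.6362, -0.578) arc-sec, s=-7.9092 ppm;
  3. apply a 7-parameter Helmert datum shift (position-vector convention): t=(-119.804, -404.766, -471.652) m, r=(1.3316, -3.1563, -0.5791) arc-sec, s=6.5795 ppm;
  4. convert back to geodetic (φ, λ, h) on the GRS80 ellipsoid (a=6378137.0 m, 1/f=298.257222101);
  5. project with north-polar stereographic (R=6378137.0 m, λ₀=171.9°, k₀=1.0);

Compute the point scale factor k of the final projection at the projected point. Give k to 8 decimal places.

start: φ=61.338222°, λ=-161.293334°, h=0.000 m
→ ECEF (a=6378137.000, f=1/298.257223563): X=-2905086.6232, Y=-983694.2981, Z=5573517.0656
→ Helmert 7p (PV): X=-2904560.6833, Y=-984078.1644, Z=5574118.3427
→ Helmert 7p (PV): X=-2904787.6574, Y=-984517.2359, Z=5573632.5662
→ geod (Bowring, a=6378137.000): φ=61.33886962°, λ=-161.27698176°, h=92.1815 m
→ into stereo (λ₀=171.9°): φ=61.33886962°, λ−λ₀=26.82301824°
scale k = 1.06526237

1.06526237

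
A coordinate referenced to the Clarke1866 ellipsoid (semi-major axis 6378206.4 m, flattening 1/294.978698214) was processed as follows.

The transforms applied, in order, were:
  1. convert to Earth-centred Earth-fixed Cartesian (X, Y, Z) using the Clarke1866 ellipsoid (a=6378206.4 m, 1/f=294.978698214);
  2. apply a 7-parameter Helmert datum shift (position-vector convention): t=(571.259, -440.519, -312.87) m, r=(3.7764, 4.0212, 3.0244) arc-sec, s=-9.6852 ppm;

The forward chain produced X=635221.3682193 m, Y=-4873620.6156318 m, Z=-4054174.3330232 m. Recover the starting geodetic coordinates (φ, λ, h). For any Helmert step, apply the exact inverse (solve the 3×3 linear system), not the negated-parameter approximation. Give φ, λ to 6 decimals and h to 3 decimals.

start: X=635221.3682, Y=-4873620.6156, Z=-4054174.3330 m
→ Helmert⁻¹: X=634663.8302, Y=-4873310.8197, Z=-4053799.1299
→ geod (Bowring, a=6378206.400): φ=-39.70933600°, λ=-82.57998400°, h=1230.2130 m

φ=-39.709336°, λ=-82.579984°, h=1230.213 m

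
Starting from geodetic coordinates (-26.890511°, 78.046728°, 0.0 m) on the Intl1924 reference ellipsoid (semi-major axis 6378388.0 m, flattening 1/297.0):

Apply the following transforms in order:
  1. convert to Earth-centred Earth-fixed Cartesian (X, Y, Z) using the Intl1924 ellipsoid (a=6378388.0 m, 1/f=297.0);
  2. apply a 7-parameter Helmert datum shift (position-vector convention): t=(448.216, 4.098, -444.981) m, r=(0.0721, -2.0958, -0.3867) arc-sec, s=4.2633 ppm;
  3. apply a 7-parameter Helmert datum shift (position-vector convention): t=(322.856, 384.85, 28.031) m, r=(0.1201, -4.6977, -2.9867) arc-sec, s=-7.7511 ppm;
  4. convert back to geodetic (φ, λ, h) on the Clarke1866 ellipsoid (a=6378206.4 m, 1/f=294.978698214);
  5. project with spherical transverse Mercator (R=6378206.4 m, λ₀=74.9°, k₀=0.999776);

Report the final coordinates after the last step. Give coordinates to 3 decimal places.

start: φ=-26.890511°, λ=78.046728°, h=0.000 m
→ ECEF (a=6378388.000, f=1/297.0): X=1179021.5096, Y=5569190.0623, Z=-2867440.4025
→ Helmert 7p (PV): X=1179514.3285, Y=5569216.6953, Z=-2867883.6818
→ Helmert 7p (PV): X=1179973.9990, Y=5569542.9684, Z=-2867803.3155
→ geod (Bowring, a=6378206.400): φ=-26.89228206°, λ=78.03808563°, h=859.5644 m
→ tm (R=6378206.4, λ₀=74.9°): E=311578.6189, N=-2996859.0445

E=311578.619 m, N=-2996859.044 m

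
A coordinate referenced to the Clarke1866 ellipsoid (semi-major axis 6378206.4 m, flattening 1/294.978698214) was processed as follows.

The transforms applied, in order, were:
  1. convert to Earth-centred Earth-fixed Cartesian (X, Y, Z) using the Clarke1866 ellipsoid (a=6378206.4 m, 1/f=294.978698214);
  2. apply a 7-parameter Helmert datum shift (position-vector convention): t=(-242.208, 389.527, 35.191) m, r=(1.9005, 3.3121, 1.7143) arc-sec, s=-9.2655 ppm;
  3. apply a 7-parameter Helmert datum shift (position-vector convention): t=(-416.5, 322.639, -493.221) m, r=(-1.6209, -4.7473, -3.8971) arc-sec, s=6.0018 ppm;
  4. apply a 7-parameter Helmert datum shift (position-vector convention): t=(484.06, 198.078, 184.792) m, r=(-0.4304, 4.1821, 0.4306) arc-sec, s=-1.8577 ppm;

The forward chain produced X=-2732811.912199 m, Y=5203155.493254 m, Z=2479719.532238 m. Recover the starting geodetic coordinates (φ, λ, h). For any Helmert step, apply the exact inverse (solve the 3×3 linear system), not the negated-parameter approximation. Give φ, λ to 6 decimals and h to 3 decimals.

φ=23.020761°, λ=117.712844°, h=3277.271 m

start: X=-2732811.9122, Y=5203155.4933, Z=2479719.5322 m
→ Helmert⁻¹: X=-2733340.4608, Y=5202967.6131, Z=2479494.7836
→ Helmert⁻¹: X=-2732948.7732, Y=5202542.6244, Z=2480076.9041
→ Helmert⁻¹: X=-2732728.4709, Y=5202246.8607, Z=2479972.8784
→ geod (Bowring, a=6378206.400): φ=23.02076100°, λ=117.71284400°, h=3277.2710 m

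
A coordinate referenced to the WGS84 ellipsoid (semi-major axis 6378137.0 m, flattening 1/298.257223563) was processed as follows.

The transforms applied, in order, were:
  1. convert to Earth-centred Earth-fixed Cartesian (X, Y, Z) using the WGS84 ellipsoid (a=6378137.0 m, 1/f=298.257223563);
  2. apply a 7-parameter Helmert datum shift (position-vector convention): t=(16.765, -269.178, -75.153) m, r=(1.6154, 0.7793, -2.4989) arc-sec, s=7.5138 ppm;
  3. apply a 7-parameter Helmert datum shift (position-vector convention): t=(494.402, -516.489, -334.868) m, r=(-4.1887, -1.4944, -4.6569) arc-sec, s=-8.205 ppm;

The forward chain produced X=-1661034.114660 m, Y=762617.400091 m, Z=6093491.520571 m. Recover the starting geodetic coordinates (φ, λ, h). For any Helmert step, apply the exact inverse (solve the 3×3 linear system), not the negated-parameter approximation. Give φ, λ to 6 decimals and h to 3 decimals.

φ=73.403722°, λ=155.327287°, h=3816.889 m

start: X=-1661034.1147, Y=762617.4001, Z=6093491.5206 m
→ Helmert⁻¹: X=-1661515.2249, Y=762978.8869, Z=6093903.9207
→ Helmert⁻¹: X=-1661551.7764, Y=763269.9259, Z=6093921.0298
→ geod (Bowring, a=6378137.000): φ=73.40372200°, λ=155.32728700°, h=3816.8890 m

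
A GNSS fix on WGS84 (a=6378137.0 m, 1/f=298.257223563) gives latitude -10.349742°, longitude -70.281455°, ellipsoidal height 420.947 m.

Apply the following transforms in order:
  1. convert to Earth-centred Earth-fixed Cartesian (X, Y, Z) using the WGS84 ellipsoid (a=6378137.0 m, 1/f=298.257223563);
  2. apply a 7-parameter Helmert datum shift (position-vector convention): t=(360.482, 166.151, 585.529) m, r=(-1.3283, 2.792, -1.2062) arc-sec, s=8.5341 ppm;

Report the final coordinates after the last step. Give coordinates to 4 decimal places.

X=2117666.2986 m, Y=-5907373.2949 m, Z=-1137815.1234 m

start: φ=-10.349742°, λ=-70.281455°, h=420.947 m
→ ECEF (a=6378137.000, f=1/298.257223563): X=2117337.7026, Y=-5907469.3179, Z=-1138400.3198
→ Helmert 7p (PV): X=2117666.2986, Y=-5907373.2949, Z=-1137815.1234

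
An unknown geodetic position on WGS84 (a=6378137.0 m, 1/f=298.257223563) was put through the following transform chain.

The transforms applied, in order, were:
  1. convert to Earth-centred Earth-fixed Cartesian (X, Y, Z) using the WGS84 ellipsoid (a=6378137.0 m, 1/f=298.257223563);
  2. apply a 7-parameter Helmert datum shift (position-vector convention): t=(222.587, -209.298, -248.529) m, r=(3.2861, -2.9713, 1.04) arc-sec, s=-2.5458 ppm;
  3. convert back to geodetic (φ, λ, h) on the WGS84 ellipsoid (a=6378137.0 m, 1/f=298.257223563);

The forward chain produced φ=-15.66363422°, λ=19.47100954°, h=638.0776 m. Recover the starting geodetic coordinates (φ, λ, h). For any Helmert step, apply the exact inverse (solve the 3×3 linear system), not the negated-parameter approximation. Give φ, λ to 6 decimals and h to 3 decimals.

start: φ=-15.663634°, λ=19.471010°, h=638.078 m
→ ECEF (a=6378137.000, f=1/298.257223563): X=5792048.7369, Y=2047774.4629, Z=-1711091.0375
→ Helmert⁻¹: X=5791826.5737, Y=2047932.5138, Z=-1710962.9234
→ geod (Bowring, a=6378137.000): φ=-15.66290200°, λ=19.47309000°, h=452.5400 m

φ=-15.662902°, λ=19.473090°, h=452.540 m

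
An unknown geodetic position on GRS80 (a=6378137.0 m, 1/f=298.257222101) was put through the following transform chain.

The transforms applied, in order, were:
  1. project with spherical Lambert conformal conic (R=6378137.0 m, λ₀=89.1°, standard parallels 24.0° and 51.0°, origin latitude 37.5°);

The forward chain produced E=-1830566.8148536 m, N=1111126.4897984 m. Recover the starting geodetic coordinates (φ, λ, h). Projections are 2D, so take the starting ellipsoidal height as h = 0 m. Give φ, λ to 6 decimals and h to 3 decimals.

start: E=-1830566.8149, N=1111126.4898 m
→ lcc⁻¹: φ=45.53583800°, λ=64.90428600°

φ=45.535838°, λ=64.904286°, h=0.000 m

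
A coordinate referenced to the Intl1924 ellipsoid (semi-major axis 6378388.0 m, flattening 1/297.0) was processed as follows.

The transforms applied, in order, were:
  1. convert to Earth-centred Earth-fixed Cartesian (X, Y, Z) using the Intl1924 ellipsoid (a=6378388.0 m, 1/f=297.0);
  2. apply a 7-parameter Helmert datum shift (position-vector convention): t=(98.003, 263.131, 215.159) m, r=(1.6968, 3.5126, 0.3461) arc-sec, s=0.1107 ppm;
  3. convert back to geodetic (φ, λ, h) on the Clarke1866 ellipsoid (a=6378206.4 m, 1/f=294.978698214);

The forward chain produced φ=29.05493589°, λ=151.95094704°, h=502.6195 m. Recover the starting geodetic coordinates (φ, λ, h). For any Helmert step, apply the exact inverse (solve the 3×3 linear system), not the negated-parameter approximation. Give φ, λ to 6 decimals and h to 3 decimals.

start: φ=29.054936°, λ=151.950947°, h=502.619 m
→ ECEF (a=6378206.400, f=1/294.978698214): X=-4924984.8937, Y=2624071.8927, Z=3079299.5959
→ Helmert⁻¹: X=-4925130.3825, Y=2623842.0640, Z=3078978.6386
→ geod (Bowring, a=6378388.000): φ=29.05119500°, λ=151.95373200°, h=148.4630 m

φ=29.051195°, λ=151.953732°, h=148.463 m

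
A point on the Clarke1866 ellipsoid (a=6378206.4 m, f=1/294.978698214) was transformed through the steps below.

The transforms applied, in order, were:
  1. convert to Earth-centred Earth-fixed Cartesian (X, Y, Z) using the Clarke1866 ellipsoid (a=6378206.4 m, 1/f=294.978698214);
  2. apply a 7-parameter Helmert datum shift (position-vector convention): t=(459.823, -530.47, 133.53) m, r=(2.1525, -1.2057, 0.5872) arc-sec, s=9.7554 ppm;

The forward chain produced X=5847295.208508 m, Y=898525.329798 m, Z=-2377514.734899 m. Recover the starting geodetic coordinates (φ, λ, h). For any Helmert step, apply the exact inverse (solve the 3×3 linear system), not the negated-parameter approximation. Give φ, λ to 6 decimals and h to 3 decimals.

start: X=5847295.2085, Y=898525.3298, Z=-2377514.7349 m
→ Helmert⁻¹: X=5846767.0087, Y=899005.5721, Z=-2377668.6286
→ geod (Bowring, a=6378206.400): φ=-22.03215400°, λ=8.74140400°, h=251.7310 m

φ=-22.032154°, λ=8.741404°, h=251.731 m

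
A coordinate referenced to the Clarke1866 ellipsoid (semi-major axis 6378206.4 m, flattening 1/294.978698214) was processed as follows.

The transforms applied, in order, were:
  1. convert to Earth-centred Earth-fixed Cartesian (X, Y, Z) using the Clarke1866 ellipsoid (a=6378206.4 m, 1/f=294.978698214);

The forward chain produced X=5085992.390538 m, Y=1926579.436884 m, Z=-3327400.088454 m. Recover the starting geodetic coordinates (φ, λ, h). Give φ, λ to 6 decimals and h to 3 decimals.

start: X=5085992.3905, Y=1926579.4369, Z=-3327400.0885 m
→ geod (Bowring, a=6378206.400): φ=-31.63191100°, λ=20.74674200°, h=3488.3030 m

φ=-31.631911°, λ=20.746742°, h=3488.303 m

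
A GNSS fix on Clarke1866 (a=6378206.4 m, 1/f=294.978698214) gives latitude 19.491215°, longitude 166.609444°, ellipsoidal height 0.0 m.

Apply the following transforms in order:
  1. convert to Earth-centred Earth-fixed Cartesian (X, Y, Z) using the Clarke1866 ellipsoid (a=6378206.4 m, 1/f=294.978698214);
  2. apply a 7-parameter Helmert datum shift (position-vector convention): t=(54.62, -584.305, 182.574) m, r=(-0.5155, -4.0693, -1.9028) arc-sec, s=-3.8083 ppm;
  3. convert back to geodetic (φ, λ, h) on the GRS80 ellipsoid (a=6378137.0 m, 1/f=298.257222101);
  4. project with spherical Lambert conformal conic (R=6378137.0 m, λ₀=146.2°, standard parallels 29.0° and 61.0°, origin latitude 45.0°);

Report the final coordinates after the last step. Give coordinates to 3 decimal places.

start: φ=19.491215°, λ=166.609444°, h=0.000 m
→ ECEF (a=6378206.400, f=1/294.978698214): X=-5851432.9189, Y=1392988.7689, Z=2114559.1988
→ Helmert 7p (PV): X=-5851384.8816, Y=1392458.4232, Z=2114614.7989
→ geod (Bowring, a=6378137.000): φ=19.49085099°, λ=166.61425266°, h=-98.2723 m
→ lcc (R=6378137.0, λ₀=146.2°): E=2240513.3799, N=-2534813.3348

E=2240513.380 m, N=-2534813.335 m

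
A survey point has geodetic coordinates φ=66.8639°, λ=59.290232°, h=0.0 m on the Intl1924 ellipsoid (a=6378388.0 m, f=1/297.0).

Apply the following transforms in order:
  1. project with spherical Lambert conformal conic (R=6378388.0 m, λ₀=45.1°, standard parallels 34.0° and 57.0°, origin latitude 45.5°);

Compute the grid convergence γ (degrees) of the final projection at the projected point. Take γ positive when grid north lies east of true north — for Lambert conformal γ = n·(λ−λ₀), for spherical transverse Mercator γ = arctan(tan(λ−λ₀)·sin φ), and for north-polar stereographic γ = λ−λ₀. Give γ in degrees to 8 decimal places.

10.19101785

start: φ=66.863900°, λ=59.290232°, h=0.000 m
→ into lcc (λ₀=45.1°): φ=66.86390000°, λ−λ₀=14.19023200°
convergence γ = 10.19101785°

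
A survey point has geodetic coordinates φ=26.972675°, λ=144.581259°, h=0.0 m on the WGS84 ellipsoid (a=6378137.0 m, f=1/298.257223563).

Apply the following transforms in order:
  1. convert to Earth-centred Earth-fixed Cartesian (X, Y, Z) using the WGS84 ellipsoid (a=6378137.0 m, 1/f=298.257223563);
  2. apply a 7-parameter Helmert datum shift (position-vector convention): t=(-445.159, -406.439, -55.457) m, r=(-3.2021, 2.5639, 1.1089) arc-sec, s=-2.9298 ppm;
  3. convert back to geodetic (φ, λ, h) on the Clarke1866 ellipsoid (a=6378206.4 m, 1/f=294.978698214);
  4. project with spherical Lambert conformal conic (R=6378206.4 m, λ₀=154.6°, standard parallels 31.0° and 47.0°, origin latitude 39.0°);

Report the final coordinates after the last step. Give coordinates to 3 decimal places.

start: φ=26.972675°, λ=144.581259°, h=0.000 m
→ ECEF (a=6378137.000, f=1/298.257223563): X=-4635580.9560, Y=3296618.4812, Z=2875517.5482
→ Helmert 7p (PV): X=-4635994.5136, Y=3296222.1025, Z=2875460.1099
→ geod (Bowring, a=6378206.400): φ=26.97350613°, λ=144.58692677°, h=49.0178 m
→ lcc (R=6378206.4, λ₀=154.6°): E=-1003146.5307, N=-1280166.1840

E=-1003146.531 m, N=-1280166.184 m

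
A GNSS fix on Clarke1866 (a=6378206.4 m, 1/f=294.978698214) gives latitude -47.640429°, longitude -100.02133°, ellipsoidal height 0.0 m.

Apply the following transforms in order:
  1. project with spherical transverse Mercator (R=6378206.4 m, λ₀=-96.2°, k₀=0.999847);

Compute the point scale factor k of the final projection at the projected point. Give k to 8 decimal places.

start: φ=-47.640429°, λ=-100.021330°, h=0.000 m
→ into tm (λ₀=-96.2°): φ=-47.64042900°, λ−λ₀=-3.82133000°
scale k = 1.00085657

1.00085657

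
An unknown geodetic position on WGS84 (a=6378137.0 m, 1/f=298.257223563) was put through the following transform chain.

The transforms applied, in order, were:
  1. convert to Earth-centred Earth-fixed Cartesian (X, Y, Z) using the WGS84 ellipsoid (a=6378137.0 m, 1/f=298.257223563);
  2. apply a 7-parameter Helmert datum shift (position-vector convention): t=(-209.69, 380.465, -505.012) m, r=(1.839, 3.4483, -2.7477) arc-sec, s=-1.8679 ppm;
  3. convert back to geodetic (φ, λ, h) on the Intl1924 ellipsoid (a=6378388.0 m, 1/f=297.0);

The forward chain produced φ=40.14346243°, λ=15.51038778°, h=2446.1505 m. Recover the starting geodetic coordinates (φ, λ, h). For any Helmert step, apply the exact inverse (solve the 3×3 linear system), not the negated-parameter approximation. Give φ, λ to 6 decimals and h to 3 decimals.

φ=40.146332°, λ=15.506820°, h=3073.722 m

start: φ=40.143462°, λ=15.510388°, h=2446.151 m
→ ECEF (a=6378388.000, f=1/297.0): X=4706658.5107, Y=1306190.9218, Z=4091821.0653
→ Helmert⁻¹: X=4706791.1802, Y=1305912.0829, Z=4092400.7656
→ geod (Bowring, a=6378137.000): φ=40.14633200°, λ=15.50682000°, h=3073.7220 m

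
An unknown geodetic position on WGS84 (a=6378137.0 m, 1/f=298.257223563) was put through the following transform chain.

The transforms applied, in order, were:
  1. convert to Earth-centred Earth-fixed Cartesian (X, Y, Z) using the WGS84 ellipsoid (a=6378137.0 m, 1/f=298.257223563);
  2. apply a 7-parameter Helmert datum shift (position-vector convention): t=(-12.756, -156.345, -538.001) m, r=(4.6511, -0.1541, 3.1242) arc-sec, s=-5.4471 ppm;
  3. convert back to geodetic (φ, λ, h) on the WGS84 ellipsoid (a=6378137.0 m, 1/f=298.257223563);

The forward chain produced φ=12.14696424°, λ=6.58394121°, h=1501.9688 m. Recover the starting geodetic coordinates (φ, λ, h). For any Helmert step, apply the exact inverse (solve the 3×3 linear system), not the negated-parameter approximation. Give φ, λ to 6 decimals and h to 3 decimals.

φ=12.151467°, λ=6.584760°, h=1679.828 m

start: φ=12.146964°, λ=6.583941°, h=1501.969 m
→ ECEF (a=6378137.000, f=1/298.257223563): X=6196591.8912, Y=715210.1767, Z=1333616.5612
→ Helmert⁻¹: X=6196650.2321, Y=715306.6443, Z=1334141.0704
→ geod (Bowring, a=6378137.000): φ=12.15146700°, λ=6.58476000°, h=1679.8280 m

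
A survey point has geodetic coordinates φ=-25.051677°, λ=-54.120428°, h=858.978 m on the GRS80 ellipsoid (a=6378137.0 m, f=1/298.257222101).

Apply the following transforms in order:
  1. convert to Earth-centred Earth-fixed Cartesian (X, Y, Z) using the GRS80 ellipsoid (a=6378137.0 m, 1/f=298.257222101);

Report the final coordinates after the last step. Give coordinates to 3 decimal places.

start: φ=-25.051677°, λ=-54.120428°, h=858.978 m
→ ECEF (a=6378137.000, f=1/298.257222101): X=3388952.1178, Y=-4685169.6260, Z=-2684625.1887

X=3388952.118 m, Y=-4685169.626 m, Z=-2684625.189 m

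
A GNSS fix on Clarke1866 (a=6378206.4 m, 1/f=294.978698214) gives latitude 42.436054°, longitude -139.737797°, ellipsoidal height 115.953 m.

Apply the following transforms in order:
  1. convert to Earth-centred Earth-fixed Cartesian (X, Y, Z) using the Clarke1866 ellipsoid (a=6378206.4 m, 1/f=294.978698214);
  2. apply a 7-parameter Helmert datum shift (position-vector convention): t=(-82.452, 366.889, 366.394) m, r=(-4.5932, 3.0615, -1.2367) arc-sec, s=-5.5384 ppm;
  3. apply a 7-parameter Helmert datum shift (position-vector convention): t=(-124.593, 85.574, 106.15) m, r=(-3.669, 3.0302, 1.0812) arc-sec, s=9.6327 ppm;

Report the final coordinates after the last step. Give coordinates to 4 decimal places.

start: φ=42.436054°, λ=-139.737797°, h=115.953 m
→ ECEF (a=6378206.400, f=1/294.978698214): X=-3597739.7944, Y=-3047027.2007, Z=4281352.2492
→ Helmert 7p (PV): X=-3597757.0437, Y=-3046526.5266, Z=4281816.1830
→ Helmert 7p (PV): X=-3597837.4193, Y=-3046412.9929, Z=4282070.6245

X=-3597837.4193 m, Y=-3046412.9929 m, Z=4282070.6245 m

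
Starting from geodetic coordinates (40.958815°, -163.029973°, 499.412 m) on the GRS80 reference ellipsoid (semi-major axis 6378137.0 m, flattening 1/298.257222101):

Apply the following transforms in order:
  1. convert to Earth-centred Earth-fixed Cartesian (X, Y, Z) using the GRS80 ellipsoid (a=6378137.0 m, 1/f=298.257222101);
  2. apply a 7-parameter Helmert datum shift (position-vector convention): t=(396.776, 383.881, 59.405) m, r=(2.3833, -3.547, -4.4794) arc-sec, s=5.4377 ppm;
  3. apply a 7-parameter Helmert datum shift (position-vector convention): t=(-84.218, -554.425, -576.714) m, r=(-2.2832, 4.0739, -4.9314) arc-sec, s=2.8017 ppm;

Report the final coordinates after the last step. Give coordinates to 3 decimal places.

X=-4613699.369 m, Y=-1407951.803 m, Z=4158825.704 m

start: φ=40.958815°, λ=-163.029973°, h=499.412 m
→ ECEF (a=6378137.000, f=1/298.257222101): X=-4613920.3073, Y=-1407978.1442, Z=4159297.6507
→ Helmert 7p (PV): X=-4613650.7224, Y=-1407549.7786, Z=4159284.0610
→ Helmert 7p (PV): X=-4613699.3689, Y=-1407951.8028, Z=4158825.7044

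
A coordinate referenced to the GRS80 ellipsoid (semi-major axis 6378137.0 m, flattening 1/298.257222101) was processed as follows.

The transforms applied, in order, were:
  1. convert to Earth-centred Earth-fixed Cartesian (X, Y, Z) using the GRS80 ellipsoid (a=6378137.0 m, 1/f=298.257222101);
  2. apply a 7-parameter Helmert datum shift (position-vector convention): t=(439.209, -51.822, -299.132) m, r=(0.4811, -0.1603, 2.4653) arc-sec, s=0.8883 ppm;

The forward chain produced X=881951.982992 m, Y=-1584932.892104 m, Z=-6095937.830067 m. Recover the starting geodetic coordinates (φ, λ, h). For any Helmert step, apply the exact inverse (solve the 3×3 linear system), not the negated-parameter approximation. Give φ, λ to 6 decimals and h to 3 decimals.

start: X=881951.9830, Y=-1584932.8921, Z=-6095937.8301 m
→ Helmert⁻¹: X=881488.3107, Y=-1584904.4156, Z=-6095630.2717
→ geod (Bowring, a=6378137.000): φ=-73.53631500°, λ=-60.91816900°, h=1206.3810 m

φ=-73.536315°, λ=-60.918169°, h=1206.381 m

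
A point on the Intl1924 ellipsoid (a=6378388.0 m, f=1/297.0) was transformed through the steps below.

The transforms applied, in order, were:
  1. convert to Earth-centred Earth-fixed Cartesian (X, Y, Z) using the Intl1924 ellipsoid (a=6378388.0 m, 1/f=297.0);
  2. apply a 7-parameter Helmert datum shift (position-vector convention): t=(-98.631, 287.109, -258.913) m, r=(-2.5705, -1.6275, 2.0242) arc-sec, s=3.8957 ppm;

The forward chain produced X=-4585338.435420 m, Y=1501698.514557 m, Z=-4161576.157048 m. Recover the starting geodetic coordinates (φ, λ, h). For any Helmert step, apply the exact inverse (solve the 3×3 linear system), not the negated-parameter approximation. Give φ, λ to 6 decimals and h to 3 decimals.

φ=-40.967815°, λ=161.868226°, h=2212.420 m

start: X=-4585338.4354, Y=1501698.5146, Z=-4161576.1570 m
→ Helmert⁻¹: X=-4585240.0403, Y=1501502.4123, Z=-4161246.1418
→ geod (Bowring, a=6378388.000): φ=-40.96781500°, λ=161.86822600°, h=2212.4200 m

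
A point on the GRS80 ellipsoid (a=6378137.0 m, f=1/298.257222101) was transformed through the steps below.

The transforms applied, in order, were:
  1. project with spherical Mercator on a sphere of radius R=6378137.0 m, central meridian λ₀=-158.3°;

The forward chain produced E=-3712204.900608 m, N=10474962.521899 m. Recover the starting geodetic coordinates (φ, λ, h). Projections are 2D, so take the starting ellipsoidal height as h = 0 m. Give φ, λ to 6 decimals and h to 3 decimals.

start: E=-3712204.9006, N=10474962.5219 m
→ merc⁻¹: φ=68.09391600°, λ=168.35269600°

φ=68.093916°, λ=168.352696°, h=0.000 m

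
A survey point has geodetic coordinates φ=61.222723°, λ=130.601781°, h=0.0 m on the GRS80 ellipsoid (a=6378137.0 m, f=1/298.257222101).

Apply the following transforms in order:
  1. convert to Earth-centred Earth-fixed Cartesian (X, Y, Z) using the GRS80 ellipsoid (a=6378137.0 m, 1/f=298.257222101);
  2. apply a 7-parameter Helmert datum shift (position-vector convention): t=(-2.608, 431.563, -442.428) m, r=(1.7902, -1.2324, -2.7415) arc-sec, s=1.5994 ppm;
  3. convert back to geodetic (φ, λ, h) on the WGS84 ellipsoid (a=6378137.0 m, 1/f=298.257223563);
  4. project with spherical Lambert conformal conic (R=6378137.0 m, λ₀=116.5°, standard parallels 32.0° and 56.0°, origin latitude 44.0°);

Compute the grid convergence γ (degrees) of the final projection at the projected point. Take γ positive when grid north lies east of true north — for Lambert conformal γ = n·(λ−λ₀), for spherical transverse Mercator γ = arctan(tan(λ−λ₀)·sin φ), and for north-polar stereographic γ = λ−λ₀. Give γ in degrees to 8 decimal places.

start: φ=61.222723°, λ=130.601781°, h=0.000 m
→ ECEF (a=6378137.000, f=1/298.257222101): X=-2003416.1924, Y=2337278.7384, Z=5567332.5083
→ Helmert 7p (PV): X=-2003424.2034, Y=2337692.3478, Z=5566907.3002
→ geod (Bowring, a=6378137.000): φ=61.21837470°, λ=130.59688476°, h=-218.9828 m
→ into lcc (λ₀=116.5°): φ=61.21837470°, λ−λ₀=14.09688476°
convergence γ = 9.86617023°

9.86617023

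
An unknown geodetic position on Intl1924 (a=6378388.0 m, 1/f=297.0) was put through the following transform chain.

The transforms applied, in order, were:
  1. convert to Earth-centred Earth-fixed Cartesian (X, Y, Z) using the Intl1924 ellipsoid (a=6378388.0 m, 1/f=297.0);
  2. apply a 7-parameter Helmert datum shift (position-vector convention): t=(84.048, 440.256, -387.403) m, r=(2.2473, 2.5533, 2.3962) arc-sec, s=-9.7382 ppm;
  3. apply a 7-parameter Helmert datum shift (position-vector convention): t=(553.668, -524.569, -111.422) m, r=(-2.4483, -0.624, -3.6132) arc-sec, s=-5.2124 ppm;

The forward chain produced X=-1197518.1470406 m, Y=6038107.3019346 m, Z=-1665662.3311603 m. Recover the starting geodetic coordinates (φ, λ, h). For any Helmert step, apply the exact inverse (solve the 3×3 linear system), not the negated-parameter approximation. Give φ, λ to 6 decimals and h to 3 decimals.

start: X=-1197518.1470, Y=6038107.3019, Z=-1665662.3312 m
→ Helmert⁻¹: X=-1198188.8794, Y=6038662.1266, Z=-1665484.2888
→ Helmert⁻¹: X=-1198193.8362, Y=6038276.4495, Z=-1665193.7215
→ geod (Bowring, a=6378388.000): φ=-15.23390800°, λ=101.22358200°, h=333.4510 m

φ=-15.233908°, λ=101.223582°, h=333.451 m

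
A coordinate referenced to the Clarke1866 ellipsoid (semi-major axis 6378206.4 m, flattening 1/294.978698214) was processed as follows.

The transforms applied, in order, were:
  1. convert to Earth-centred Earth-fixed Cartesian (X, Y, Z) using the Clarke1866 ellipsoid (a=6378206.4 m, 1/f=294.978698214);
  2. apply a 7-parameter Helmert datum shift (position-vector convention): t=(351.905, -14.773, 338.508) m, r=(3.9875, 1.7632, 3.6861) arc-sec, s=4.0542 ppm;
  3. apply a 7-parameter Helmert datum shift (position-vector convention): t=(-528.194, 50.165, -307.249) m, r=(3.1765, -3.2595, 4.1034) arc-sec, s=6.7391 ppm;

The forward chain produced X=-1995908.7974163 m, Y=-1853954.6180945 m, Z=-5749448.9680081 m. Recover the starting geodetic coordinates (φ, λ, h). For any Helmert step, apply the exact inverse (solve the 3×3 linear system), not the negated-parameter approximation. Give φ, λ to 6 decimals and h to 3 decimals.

start: X=-1995908.7974, Y=-1853954.6181, Z=-5749448.9680 m
→ Helmert⁻¹: X=-1995494.8897, Y=-1854041.1267, Z=-5749042.8890
→ Helmert⁻¹: X=-1995822.6905, Y=-1854094.3162, Z=-5749339.3054
→ geod (Bowring, a=6378206.400): φ=-64.79772900°, λ=-137.10829800°, h=1533.7200 m

φ=-64.797729°, λ=-137.108298°, h=1533.720 m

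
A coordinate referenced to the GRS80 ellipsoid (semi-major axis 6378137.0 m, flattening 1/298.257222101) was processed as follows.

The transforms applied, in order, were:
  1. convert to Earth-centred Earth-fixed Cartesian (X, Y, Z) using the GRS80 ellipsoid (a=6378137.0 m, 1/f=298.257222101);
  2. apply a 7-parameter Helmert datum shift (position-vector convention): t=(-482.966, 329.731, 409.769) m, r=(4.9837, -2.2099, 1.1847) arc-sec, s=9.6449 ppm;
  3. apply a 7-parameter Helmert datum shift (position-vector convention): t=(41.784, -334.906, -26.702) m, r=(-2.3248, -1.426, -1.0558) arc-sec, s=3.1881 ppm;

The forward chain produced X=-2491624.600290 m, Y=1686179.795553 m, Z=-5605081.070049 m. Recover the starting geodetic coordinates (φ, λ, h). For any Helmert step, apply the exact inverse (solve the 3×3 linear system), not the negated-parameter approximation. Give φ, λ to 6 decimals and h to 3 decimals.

start: X=-2491624.6003, Y=1686179.7956, Z=-5605081.0700 m
→ Helmert⁻¹: X=-2491705.8234, Y=1686559.7443, Z=-5605000.2632
→ Helmert⁻¹: X=-2491249.2012, Y=1686092.6236, Z=-5605370.0169
→ geod (Bowring, a=6378137.000): φ=-61.93924900°, λ=145.90961900°, h=41.3230 m

φ=-61.939249°, λ=145.909619°, h=41.323 m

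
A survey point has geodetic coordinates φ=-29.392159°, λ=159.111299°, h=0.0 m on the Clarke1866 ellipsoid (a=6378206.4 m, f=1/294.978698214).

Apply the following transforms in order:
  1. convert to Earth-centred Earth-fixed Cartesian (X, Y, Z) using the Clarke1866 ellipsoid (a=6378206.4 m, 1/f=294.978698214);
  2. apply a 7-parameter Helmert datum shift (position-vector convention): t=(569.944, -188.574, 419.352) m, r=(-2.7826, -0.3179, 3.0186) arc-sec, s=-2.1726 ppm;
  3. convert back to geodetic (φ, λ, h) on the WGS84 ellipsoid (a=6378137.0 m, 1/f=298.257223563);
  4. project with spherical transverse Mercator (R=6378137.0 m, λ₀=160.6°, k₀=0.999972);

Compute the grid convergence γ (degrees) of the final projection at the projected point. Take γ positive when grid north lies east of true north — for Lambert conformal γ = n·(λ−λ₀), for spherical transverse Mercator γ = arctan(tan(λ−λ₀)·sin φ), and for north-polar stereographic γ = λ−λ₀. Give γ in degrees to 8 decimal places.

start: φ=-29.392159°, λ=159.111299°, h=0.000 m
→ ECEF (a=6378206.400, f=1/294.978698214): X=-5196198.8210, Y=1983061.3316, Z=-3111674.4960
→ Helmert 7p (PV): X=-5195641.8132, Y=1982750.4274, Z=-3111283.1444
→ geod (Bowring, a=6378137.000): φ=-29.39004511°, λ=159.11224550°, h=-729.8221 m
→ into tm (λ₀=160.6°): φ=-29.39004511°, λ−λ₀=-1.48775450°
convergence γ = 0.73024365°

0.73024365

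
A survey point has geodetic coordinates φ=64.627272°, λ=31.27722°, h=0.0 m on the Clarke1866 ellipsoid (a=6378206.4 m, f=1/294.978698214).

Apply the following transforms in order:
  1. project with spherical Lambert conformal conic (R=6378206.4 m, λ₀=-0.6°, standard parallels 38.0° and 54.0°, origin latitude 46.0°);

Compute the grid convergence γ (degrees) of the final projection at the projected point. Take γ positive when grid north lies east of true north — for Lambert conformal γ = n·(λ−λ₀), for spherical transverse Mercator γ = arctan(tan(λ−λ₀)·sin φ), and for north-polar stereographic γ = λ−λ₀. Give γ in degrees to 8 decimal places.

23.00604973

start: φ=64.627272°, λ=31.277220°, h=0.000 m
→ into lcc (λ₀=-0.6°): φ=64.62727200°, λ−λ₀=31.87722000°
convergence γ = 23.00604973°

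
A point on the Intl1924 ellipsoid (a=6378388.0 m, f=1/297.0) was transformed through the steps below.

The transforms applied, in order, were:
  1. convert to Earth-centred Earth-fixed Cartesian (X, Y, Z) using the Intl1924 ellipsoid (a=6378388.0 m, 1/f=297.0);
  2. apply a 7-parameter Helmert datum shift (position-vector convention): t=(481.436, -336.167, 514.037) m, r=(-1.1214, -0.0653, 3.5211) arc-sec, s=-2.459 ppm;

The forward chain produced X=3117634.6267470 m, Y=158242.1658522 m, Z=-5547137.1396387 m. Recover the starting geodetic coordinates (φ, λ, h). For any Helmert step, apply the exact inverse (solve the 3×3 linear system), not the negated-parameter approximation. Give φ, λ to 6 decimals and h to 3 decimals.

φ=-60.802087°, λ=2.911863°, h=3352.757 m

start: X=3117634.6267, Y=158242.1659, Z=-5547137.1396 m
→ Helmert⁻¹: X=3117161.8062, Y=158555.6714, Z=-5547664.9432
→ geod (Bowring, a=6378388.000): φ=-60.80208700°, λ=2.91186300°, h=3352.7570 m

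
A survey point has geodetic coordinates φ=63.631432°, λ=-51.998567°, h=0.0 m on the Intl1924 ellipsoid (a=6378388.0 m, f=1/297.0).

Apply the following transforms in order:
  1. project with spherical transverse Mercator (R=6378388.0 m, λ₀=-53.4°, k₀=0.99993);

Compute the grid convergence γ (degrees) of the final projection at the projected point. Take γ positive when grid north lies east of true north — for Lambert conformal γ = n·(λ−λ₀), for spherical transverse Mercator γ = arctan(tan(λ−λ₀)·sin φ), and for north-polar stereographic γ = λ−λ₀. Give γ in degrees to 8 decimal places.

1.25567107

start: φ=63.631432°, λ=-51.998567°, h=0.000 m
→ into tm (λ₀=-53.4°): φ=63.63143200°, λ−λ₀=1.40143300°
convergence γ = 1.25567107°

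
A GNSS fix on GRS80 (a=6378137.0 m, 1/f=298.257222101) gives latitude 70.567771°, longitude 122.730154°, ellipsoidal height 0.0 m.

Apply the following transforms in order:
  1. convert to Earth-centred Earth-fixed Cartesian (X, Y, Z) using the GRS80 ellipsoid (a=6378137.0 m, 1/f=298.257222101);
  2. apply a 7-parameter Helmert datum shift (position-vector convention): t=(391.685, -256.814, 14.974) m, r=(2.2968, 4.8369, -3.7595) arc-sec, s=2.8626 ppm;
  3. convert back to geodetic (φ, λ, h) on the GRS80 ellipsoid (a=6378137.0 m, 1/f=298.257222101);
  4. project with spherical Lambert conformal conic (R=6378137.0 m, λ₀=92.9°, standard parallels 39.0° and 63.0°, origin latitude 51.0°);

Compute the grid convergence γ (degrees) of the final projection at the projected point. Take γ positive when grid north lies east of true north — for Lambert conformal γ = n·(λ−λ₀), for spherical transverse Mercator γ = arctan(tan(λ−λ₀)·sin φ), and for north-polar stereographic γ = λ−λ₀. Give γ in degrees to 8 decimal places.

23.35147748

start: φ=70.567771°, λ=122.730154°, h=0.000 m
→ ECEF (a=6378137.000, f=1/298.257222101): X=-1150734.6267, Y=1790380.0668, Z=5992409.5507
→ Helmert 7p (PV): X=-1150173.0811, Y=1790082.6251, Z=5992488.5996
→ geod (Bowring, a=6378137.000): φ=70.57268788°, λ=122.72176419°, h=-109.6789 m
→ into lcc (λ₀=92.9°): φ=70.57268788°, λ−λ₀=29.82176419°
convergence γ = 23.35147748°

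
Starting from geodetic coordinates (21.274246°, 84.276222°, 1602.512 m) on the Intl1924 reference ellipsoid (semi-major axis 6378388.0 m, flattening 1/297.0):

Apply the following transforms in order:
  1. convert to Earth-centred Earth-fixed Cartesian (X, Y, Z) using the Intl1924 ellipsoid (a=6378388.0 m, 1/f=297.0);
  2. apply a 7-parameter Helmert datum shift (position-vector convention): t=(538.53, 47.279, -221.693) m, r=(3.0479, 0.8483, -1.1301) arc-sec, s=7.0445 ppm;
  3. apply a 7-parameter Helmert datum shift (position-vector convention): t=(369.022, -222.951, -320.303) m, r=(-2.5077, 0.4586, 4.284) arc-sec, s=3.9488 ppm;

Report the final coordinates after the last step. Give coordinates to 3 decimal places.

start: φ=21.274246°, λ=84.276222°, h=1602.512 m
→ ECEF (a=6378388.000, f=1/297.0): X=593195.5224, Y=5918199.8008, Z=2300327.0149
→ Helmert 7p (PV): X=593780.1171, Y=5918251.5292, Z=2300206.5386
→ Helmert 7p (PV): X=594033.6789, Y=5918092.2459, Z=2299822.0460

X=594033.679 m, Y=5918092.246 m, Z=2299822.046 m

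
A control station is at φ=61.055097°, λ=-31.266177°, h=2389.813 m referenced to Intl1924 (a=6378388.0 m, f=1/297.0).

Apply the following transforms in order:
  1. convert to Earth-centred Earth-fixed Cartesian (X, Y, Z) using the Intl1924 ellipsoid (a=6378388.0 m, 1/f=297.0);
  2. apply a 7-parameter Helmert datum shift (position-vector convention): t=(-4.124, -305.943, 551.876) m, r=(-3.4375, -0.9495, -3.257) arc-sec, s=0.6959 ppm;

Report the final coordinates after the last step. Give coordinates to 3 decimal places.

start: φ=61.055097°, λ=-31.266177°, h=2389.813 m
→ ECEF (a=6378388.000, f=1/297.0): X=2646414.3603, Y=-1606906.1595, Z=5560528.7188
→ Helmert 7p (PV): X=2646361.1075, Y=-1607162.3397, Z=5561123.4265

X=2646361.107 m, Y=-1607162.340 m, Z=5561123.427 m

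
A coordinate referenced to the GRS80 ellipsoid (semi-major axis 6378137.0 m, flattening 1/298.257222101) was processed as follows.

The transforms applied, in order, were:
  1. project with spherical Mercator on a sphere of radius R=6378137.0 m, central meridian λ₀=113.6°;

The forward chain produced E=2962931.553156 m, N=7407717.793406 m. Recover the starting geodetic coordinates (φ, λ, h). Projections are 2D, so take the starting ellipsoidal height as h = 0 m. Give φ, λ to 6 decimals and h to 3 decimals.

φ=55.235557°, λ=140.216467°, h=0.000 m

start: E=2962931.5532, N=7407717.7934 m
→ merc⁻¹: φ=55.23555700°, λ=140.21646700°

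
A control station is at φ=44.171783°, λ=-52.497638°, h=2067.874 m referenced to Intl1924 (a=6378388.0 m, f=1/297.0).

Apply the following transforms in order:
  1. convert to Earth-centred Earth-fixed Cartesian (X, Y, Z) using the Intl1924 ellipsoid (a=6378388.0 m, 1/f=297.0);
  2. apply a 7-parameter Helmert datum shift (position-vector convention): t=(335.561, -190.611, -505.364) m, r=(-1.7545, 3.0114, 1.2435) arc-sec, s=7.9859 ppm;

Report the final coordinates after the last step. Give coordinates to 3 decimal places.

start: φ=44.171783°, λ=-52.497638°, h=2067.874 m
→ ECEF (a=6378388.000, f=1/297.0): X=2790646.3196, Y=-3636530.6740, Z=4423321.5600
→ Helmert 7p (PV): X=2791090.6696, Y=-3636695.8767, Z=4422841.7101

X=2791090.670 m, Y=-3636695.877 m, Z=4422841.710 m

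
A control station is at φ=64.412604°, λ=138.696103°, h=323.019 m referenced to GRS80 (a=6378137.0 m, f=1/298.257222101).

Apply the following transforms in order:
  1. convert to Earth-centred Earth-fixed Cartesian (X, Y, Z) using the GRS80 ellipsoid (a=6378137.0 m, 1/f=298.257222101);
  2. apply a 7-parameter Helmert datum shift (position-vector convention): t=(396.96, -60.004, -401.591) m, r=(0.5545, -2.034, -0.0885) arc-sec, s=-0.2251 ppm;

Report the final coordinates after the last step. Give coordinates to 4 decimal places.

start: φ=64.412604°, λ=138.696103°, h=323.019 m
→ ECEF (a=6378137.000, f=1/298.257222101): X=-2075098.5022, Y=1823268.6630, Z=5730021.1354
→ Helmert 7p (PV): X=-2074756.7971, Y=1823193.7350, Z=5729602.6933

X=-2074756.7971 m, Y=1823193.7350 m, Z=5729602.6933 m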